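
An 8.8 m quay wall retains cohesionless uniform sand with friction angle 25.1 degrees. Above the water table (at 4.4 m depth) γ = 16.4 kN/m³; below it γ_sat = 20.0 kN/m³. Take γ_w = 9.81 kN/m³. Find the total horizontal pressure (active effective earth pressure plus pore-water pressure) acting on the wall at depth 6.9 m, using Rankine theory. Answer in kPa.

64.0 kPa

K_a = (1 − sin φ)/(1 + sin φ) = 0.4043.
γ' = 20.0 − 9.81 = 10.19 kN/m³.
Effective vertical stress at 6.9 m: σ'_v = 16.4×4.4 + 10.19×2.50 = 97.63 kPa.
σ'_h = K_a σ'_v = 0.4043 × 97.63 = 39.47 kPa; u = γ_w × 2.50 = 24.53 kPa.
Total σ_h = 39.47 + 24.53 = 64.00 kPa.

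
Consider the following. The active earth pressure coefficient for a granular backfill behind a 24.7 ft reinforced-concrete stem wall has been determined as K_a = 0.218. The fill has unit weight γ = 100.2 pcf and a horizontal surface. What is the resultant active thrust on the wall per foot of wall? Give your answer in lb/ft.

P = ½ K_a γ H² = 0.5 × 0.218 × 100.2 × 24.7² = 6663 lb/ft.

6660 lb/ft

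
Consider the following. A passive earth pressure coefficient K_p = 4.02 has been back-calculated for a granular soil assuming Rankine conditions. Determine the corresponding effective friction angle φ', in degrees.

K_p = (1+sin φ)/(1−sin φ) ⇒ sin φ = (K_p − 1)/(K_p + 1) = 0.6016.
φ = arcsin(0.6016) = 36.98°.

37.0°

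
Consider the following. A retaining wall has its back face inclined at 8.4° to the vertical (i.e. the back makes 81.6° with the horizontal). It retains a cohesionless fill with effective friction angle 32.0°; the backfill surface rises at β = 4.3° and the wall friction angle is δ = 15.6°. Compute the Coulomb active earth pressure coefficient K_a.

0.361

K_a = sin²(α+φ) / [sin²α · sin(α−δ) · (1 + √{sin(φ+δ)sin(φ−β) / (sin(α−δ)sin(α+β))})²].
With α = 81.6°, φ = 32.0°, δ = 15.6°, β = 4.3°: K_a = 0.3607.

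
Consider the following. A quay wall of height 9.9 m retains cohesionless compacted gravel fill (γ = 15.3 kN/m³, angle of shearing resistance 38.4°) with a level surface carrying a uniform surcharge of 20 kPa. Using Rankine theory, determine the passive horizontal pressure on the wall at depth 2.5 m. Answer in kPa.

249 kPa

K_p = (1 + sin φ)/(1 − sin φ) = 4.279.
σ_v = γz + q = 15.3 × 2.5 + 20 = 58.25 kPa.
σ_h = K_p σ_v = 4.279 × 58.25 = 249.3 kPa.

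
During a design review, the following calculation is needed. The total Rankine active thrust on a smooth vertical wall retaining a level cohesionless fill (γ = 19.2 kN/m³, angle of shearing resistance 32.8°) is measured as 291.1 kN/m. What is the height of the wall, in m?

K_a = 0.2973. P_a = ½ K_a γ H² ⇒ H = √(2P_a/(K_a γ)).
H = √(2×291.1/(0.2973×19.2)) = 10.10 m.

10.1 m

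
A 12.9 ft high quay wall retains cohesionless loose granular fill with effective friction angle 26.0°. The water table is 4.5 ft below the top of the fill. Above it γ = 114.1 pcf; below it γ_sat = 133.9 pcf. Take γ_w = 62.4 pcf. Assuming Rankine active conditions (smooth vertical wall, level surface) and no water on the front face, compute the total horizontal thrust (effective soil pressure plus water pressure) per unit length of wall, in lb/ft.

K_a = tan²(45° − φ/2) = 0.3905.
γ' = 133.9 − 62.4 = 71.50 pcf. Depth below WT = 8.4 ft.
σ'_h at WT = K_a γ d_w = 200.5 psf; at base = 200.5 + K_a γ' × 8.4 = 435.0 psf.
P₁ (0–4.5 ft) = ½×200.5×4.5 = 451.1. P₂ (4.5–12.9 ft) = ½(200.5+435.0)×8.4 = 2669.
P_w = ½ γ_w h₂² = 0.5×62.4×8.4² = 2201. Total = 451.1+2669+2201 = 5322 lb/ft.

5320 lb/ft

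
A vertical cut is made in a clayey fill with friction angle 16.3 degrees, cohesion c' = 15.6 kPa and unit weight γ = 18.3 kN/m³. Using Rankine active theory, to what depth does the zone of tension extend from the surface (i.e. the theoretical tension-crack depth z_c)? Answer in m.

K_a = tan²(45° − 16.3°/2) = 0.5617; √K_a = 0.7495.
The active pressure is zero where K_a γ z = 2c√K_a, so z_c = 2c/(γ√K_a) = 2×15.6/(18.3×0.7495) = 2.275 m.

2.27 m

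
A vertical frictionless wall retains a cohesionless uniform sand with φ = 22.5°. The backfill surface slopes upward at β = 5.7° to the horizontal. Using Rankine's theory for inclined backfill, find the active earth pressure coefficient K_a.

0.456

K_a = cos β · (cos β − √(cos²β − cos²φ)) / (cos β + √(cos²β − cos²φ)).
cos β = 0.9951, cos φ = 0.9239, √(cos²β − cos²φ) = 0.3696.
K_a = 0.9951 × (0.9951 − 0.3696)/(0.9951 + 0.3696) = 0.4561.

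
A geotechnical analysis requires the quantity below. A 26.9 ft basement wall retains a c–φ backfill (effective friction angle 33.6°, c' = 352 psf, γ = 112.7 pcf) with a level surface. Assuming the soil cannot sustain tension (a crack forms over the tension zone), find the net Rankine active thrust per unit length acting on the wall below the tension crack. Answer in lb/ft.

K_a = 0.2875; √K_a = 0.5362.
Tension-crack depth z_c = 2c/(γ√K_a) = 2×352/(112.7×0.5362) = 11.65 ft.
σ_a at base = K_a γ H − 2c√K_a = 0.2875×112.7×26.9 − 2×352×0.5362 = 494.1 psf.
P_a = ½ × 494.1 × (H − z_c) = 0.5×494.1×15.25 = 3768 lb/ft.

3770 lb/ft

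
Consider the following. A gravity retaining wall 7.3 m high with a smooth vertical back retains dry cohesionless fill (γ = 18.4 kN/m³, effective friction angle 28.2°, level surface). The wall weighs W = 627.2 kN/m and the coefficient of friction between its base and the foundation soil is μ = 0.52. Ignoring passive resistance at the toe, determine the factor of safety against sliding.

1.86

K_a = tan²(45° − 28.2°/2) = 0.3582.
P_a = ½K_aγH² = 0.5×0.3582×18.4×7.3² = 175.6 kN/m, acting at H/3 = 2.433 m above the base.
FS_sliding = μW / P_a = 0.52×627.2 / 175.6 = 1.857.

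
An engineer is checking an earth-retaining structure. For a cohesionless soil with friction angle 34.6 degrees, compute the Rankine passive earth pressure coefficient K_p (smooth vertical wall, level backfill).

K_p = (1 + sin φ)/(1 − sin φ) = tan²(45° + 34.6°/2) = 3.628.

3.63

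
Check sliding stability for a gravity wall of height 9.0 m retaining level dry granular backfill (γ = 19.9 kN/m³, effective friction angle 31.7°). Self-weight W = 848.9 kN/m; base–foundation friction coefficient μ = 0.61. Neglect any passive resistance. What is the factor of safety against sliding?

2.07

K_a = tan²(45° − 31.7°/2) = 0.3111.
P_a = ½K_aγH² = 0.5×0.3111×19.9×9.0² = 250.7 kN/m, acting at H/3 = 3.000 m above the base.
FS_sliding = μW / P_a = 0.61×848.9 / 250.7 = 2.065.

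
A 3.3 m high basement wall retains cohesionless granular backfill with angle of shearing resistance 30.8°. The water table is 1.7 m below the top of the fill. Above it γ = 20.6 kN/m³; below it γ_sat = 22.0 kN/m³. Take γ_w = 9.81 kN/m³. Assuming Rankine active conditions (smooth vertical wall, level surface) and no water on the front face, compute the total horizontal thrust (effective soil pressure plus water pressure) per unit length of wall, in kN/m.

K_a = tan²(45° − φ/2) = 0.3227.
γ' = 22.0 − 9.81 = 12.19 kN/m³. Depth below WT = 1.6 m.
σ'_h at WT = K_a γ d_w = 11.30 kPa; at base = 11.30 + K_a γ' × 1.6 = 17.60 kPa.
P₁ (0–1.7 m) = ½×11.30×1.7 = 9.606. P₂ (1.7–3.3 m) = ½(11.30+17.60)×1.6 = 23.12.
P_w = ½ γ_w h₂² = 0.5×9.81×1.6² = 12.56. Total = 9.606+23.12+12.56 = 45.28 kN/m.

45.3 kN/m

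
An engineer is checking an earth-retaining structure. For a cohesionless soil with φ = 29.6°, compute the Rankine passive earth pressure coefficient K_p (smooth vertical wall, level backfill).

K_p = (1 + sin φ)/(1 − sin φ) = tan²(45° + 29.6°/2) = 2.952.

2.95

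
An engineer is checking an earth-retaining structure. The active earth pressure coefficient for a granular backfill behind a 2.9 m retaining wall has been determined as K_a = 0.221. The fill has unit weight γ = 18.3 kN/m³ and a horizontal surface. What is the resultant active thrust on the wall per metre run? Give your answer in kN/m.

17.0 kN/m

P = ½ K_a γ H² = 0.5 × 0.221 × 18.3 × 2.9² = 17.01 kN/m.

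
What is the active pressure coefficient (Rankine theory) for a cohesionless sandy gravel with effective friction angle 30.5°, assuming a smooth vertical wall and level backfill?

0.327

K_a = tan²(45° − φ/2) = tan²(29.75°) = 0.3267.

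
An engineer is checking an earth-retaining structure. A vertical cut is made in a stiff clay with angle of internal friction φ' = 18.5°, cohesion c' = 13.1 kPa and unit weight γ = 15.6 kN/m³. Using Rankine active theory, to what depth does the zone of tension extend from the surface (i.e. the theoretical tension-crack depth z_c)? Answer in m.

2.33 m

K_a = tan²(45° − 18.5°/2) = 0.5183; √K_a = 0.7199.
The active pressure is zero where K_a γ z = 2c√K_a, so z_c = 2c/(γ√K_a) = 2×13.1/(15.6×0.7199) = 2.333 m.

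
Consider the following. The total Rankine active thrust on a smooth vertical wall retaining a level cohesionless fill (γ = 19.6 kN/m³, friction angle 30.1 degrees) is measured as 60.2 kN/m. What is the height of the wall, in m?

K_a = 0.3320. P_a = ½ K_a γ H² ⇒ H = √(2P_a/(K_a γ)).
H = √(2×60.2/(0.3320×19.6)) = 4.302 m.

4.30 m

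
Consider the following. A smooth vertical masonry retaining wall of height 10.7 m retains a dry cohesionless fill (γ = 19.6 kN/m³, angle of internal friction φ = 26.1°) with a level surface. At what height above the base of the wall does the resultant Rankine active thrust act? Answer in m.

K_a = 0.3889.
The pressure distribution is triangular, so the resultant acts at H/3 above the base = 10.7/3 = 3.567 m.

3.57 m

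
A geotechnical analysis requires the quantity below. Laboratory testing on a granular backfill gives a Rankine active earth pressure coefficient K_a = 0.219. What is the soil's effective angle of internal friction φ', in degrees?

39.8°

K_a = tan²(45° − φ/2) ⇒ 45° − φ/2 = arctan(√0.219) = 25.08°.
φ = 2(45° − 25.08°) = 39.84°.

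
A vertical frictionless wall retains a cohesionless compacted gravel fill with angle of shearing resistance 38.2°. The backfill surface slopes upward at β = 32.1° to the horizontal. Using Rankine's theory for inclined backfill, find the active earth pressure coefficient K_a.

K_a = cos β · (cos β − √(cos²β − cos²φ)) / (cos β + √(cos²β − cos²φ)).
cos β = 0.8471, cos φ = 0.7859, √(cos²β − cos²φ) = 0.3163.
K_a = 0.8471 × (0.8471 − 0.3163)/(0.8471 + 0.3163) = 0.3865.

0.387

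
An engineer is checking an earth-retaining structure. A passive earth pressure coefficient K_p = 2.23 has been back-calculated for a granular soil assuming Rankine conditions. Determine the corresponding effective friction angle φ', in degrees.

22.4°

K_p = (1+sin φ)/(1−sin φ) ⇒ sin φ = (K_p − 1)/(K_p + 1) = 0.3808.
φ = arcsin(0.3808) = 22.38°.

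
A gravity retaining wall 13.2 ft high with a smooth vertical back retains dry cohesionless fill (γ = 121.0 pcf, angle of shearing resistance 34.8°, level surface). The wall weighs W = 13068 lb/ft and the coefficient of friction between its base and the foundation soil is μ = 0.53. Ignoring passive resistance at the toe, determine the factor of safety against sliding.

K_a = tan²(45° − 34.8°/2) = 0.2733.
P_a = ½K_aγH² = 0.5×0.2733×121.0×13.2² = 2881 lb/ft, acting at H/3 = 4.400 ft above the base.
FS_sliding = μW / P_a = 0.53×13068 / 2881 = 2.404.

2.40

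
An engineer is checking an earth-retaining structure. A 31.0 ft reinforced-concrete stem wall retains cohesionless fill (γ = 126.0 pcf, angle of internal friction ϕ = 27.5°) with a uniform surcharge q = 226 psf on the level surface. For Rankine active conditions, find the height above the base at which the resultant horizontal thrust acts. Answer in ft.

10.9 ft

K_a = 0.3682.
Triangular part P₁ = ½K_aγH² = 22290 at H/3 = 10.33 ft; rectangular part P₂ = K_a q H = 2580 at H/2 = 15.50 ft.
ȳ = (P₁·10.33 + P₂·15.50)/(P₁+P₂) = 10.87 ft.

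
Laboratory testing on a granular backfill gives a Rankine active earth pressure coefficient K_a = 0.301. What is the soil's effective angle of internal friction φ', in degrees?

32.5°

K_a = tan²(45° − φ/2) ⇒ 45° − φ/2 = arctan(√0.301) = 28.75°.
φ = 2(45° − 28.75°) = 32.50°.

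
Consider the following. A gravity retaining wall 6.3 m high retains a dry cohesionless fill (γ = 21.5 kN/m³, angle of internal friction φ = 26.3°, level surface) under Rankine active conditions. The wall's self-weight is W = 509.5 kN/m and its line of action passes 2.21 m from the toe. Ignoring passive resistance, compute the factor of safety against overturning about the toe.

K_a = tan²(45° − 26.3°/2) = 0.3859.
P_a = ½K_aγH² = 0.5×0.3859×21.5×6.3² = 164.7 kN/m, acting at H/3 = 2.100 m above the base.
Overturning moment M_o = P_a × H/3 = 164.7 × 2.100 = 345.8.
Resisting moment M_r = W × 2.21 = 509.5 × 2.21 = 1126.
FS_overturning = M_r/M_o = 1126/345.8 = 3.256.

3.26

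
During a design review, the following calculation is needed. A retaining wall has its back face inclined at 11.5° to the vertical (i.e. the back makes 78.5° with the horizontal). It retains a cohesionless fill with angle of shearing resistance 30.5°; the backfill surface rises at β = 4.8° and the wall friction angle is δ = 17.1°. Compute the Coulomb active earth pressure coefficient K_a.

0.411

K_a = sin²(α+φ) / [sin²α · sin(α−δ) · (1 + √{sin(φ+δ)sin(φ−β) / (sin(α−δ)sin(α+β))})²].
With α = 78.5°, φ = 30.5°, δ = 17.1°, β = 4.8°: K_a = 0.4111.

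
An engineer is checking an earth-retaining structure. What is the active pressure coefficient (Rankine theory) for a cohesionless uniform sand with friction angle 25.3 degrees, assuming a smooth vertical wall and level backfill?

0.401

K_a = (1 − sin φ)/(1 + sin φ) = (1 − sin 25.3°)/(1 + sin 25.3°) = 0.4012.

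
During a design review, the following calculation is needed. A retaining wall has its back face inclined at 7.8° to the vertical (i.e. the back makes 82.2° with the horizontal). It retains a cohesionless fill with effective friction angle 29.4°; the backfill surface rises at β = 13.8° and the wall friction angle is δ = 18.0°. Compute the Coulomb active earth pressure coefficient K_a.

0.453

K_a = sin²(α+φ) / [sin²α · sin(α−δ) · (1 + √{sin(φ+δ)sin(φ−β) / (sin(α−δ)sin(α+β))})²].
With α = 82.2°, φ = 29.4°, δ = 18.0°, β = 13.8°: K_a = 0.4526.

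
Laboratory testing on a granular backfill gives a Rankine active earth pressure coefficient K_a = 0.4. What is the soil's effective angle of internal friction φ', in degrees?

K_a = tan²(45° − φ/2) ⇒ 45° − φ/2 = arctan(√0.4) = 32.31°.
φ = 2(45° − 32.31°) = 25.38°.

25.4°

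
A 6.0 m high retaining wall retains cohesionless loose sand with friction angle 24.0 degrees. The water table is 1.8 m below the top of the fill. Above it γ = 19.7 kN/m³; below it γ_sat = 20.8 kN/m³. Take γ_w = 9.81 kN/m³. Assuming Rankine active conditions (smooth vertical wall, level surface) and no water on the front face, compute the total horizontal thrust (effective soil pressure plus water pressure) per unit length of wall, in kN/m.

K_a = tan²(45° − φ/2) = 0.4217.
γ' = 20.8 − 9.81 = 10.99 kN/m³. Depth below WT = 4.2 m.
σ'_h at WT = K_a γ d_w = 14.95 kPa; at base = 14.95 + K_a γ' × 4.2 = 34.42 kPa.
P₁ (0–1.8 m) = ½×14.95×1.8 = 13.46. P₂ (1.8–6.0 m) = ½(14.95+34.42)×4.2 = 103.7.
P_w = ½ γ_w h₂² = 0.5×9.81×4.2² = 86.52. Total = 13.46+103.7+86.52 = 203.7 kN/m.

204 kN/m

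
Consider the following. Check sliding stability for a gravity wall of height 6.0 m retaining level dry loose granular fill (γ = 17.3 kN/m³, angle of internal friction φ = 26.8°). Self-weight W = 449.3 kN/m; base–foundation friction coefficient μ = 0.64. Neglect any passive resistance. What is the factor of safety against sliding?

2.44

K_a = tan²(45° − 26.8°/2) = 0.3785.
P_a = ½K_aγH² = 0.5×0.3785×17.3×6.0² = 117.9 kN/m, acting at H/3 = 2.000 m above the base.
FS_sliding = μW / P_a = 0.64×449.3 / 117.9 = 2.440.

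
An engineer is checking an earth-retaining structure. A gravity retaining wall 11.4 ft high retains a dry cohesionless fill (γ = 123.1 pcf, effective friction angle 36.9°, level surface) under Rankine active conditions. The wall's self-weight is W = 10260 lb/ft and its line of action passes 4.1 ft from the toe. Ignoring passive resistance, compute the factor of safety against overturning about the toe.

K_a = tan²(45° − 36.9°/2) = 0.2497.
P_a = ½K_aγH² = 0.5×0.2497×123.1×11.4² = 1997 lb/ft, acting at H/3 = 3.800 ft above the base.
Overturning moment M_o = P_a × H/3 = 1997 × 3.800 = 7589.
Resisting moment M_r = W × 4.1 = 10260 × 4.1 = 42070.
FS_overturning = M_r/M_o = 42070/7589 = 5.543.

5.54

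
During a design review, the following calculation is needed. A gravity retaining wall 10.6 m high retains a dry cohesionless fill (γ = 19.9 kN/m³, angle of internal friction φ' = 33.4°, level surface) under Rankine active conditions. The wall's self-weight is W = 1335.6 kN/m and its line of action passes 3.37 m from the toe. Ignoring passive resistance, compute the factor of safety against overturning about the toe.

K_a = tan²(45° − 33.4°/2) = 0.2899.
P_a = ½K_aγH² = 0.5×0.2899×19.9×10.6² = 324.1 kN/m, acting at H/3 = 3.533 m above the base.
Overturning moment M_o = P_a × H/3 = 324.1 × 3.533 = 1145.
Resisting moment M_r = W × 3.37 = 1335.6 × 3.37 = 4501.
FS_overturning = M_r/M_o = 4501/1145 = 3.930.

3.93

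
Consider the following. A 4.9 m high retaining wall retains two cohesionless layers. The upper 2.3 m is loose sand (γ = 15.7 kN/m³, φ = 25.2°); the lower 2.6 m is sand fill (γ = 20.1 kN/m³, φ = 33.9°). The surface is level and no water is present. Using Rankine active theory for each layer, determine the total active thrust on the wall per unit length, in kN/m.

62.7 kN/m

K_a1 = tan²(45°−25.2°/2) = 0.4027; K_a2 = tan²(45°−33.9°/2) = 0.2839.
Layer 1: σ at base = K_a1 γ₁ h₁ = 14.54 kPa; P₁ = ½×14.54×2.3 = 16.72.
Layer 2: σ_v at top = γ₁h₁ = 36.11; σ_h top = K_a2×36.11 = 10.25; σ_h base = K_a2×(36.11+20.1×2.6) = 25.09.
P₂ = ½(10.25+25.09)×2.6 = 45.94. Total P_a = 16.72+45.94 = 62.67 kN/m.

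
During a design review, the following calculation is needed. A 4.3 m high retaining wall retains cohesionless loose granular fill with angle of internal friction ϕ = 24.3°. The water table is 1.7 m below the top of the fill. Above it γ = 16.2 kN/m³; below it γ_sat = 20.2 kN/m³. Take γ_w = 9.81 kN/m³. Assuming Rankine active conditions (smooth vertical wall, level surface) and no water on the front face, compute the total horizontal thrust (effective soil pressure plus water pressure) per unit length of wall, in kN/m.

87.4 kN/m

K_a = tan²(45° − φ/2) = 0.4169.
γ' = 20.2 − 9.81 = 10.39 kN/m³. Depth below WT = 2.6 m.
σ'_h at WT = K_a γ d_w = 11.48 kPa; at base = 11.48 + K_a γ' × 2.6 = 22.74 kPa.
P₁ (0–1.7 m) = ½×11.48×1.7 = 9.760. P₂ (1.7–4.3 m) = ½(11.48+22.74)×2.6 = 44.49.
P_w = ½ γ_w h₂² = 0.5×9.81×2.6² = 33.16. Total = 9.760+44.49+33.16 = 87.41 kN/m.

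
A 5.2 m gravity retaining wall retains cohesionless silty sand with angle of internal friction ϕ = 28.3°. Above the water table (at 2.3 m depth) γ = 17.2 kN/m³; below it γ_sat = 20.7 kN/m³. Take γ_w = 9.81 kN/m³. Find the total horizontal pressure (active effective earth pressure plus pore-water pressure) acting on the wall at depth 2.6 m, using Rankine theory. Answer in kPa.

18.2 kPa

K_a = (1 − sin φ)/(1 + sin φ) = 0.3568.
γ' = 20.7 − 9.81 = 10.89 kN/m³.
Effective vertical stress at 2.6 m: σ'_v = 17.2×2.3 + 10.89×0.300 = 42.83 kPa.
σ'_h = K_a σ'_v = 0.3568 × 42.83 = 15.28 kPa; u = γ_w × 0.300 = 2.943 kPa.
Total σ_h = 15.28 + 2.943 = 18.22 kPa.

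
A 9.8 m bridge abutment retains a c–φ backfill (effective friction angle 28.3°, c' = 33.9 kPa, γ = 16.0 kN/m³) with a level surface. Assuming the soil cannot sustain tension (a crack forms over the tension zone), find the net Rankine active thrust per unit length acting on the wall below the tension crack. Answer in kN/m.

20.9 kN/m

K_a = 0.3568; √K_a = 0.5973.
Tension-crack depth z_c = 2c/(γ√K_a) = 2×33.9/(16.0×0.5973) = 7.094 m.
σ_a at base = K_a γ H − 2c√K_a = 0.3568×16.0×9.8 − 2×33.9×0.5973 = 15.44 kPa.
P_a = ½ × 15.44 × (H − z_c) = 0.5×15.44×2.706 = 20.89 kN/m.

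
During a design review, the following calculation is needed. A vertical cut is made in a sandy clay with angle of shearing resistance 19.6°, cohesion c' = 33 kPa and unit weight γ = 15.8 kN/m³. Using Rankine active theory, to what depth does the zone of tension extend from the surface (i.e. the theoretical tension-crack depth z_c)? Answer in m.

K_a = tan²(45° − 19.6°/2) = 0.4976; √K_a = 0.7054.
The active pressure is zero where K_a γ z = 2c√K_a, so z_c = 2c/(γ√K_a) = 2×33/(15.8×0.7054) = 5.922 m.

5.92 m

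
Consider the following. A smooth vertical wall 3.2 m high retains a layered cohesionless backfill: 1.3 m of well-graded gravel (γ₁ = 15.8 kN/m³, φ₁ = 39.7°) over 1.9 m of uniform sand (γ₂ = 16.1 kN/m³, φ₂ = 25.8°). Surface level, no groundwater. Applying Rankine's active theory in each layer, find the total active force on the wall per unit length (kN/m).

29.7 kN/m

K_a1 = tan²(45°−39.7°/2) = 0.2204; K_a2 = tan²(45°−25.8°/2) = 0.3935.
Layer 1: σ at base = K_a1 γ₁ h₁ = 4.528 kPa; P₁ = ½×4.528×1.3 = 2.943.
Layer 2: σ_v at top = γ₁h₁ = 20.54; σ_h top = K_a2×20.54 = 8.083; σ_h base = K_a2×(20.54+16.1×1.9) = 20.12.
P₂ = ½(8.083+20.12)×1.9 = 26.79. Total P_a = 2.943+26.79 = 29.74 kN/m.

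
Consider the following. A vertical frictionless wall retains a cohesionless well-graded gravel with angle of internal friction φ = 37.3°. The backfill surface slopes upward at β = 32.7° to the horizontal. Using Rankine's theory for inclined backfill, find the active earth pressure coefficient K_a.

K_a = cos β · (cos β − √(cos²β − cos²φ)) / (cos β + √(cos²β − cos²φ)).
cos β = 0.8415, cos φ = 0.7955, √(cos²β − cos²φ) = 0.2745.
K_a = 0.8415 × (0.8415 − 0.2745)/(0.8415 + 0.2745) = 0.4275.

0.428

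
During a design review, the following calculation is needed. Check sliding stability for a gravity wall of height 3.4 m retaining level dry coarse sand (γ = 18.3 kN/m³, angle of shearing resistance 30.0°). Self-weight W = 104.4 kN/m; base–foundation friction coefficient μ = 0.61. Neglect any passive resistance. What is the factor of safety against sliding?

1.81

K_a = tan²(45° − 30.0°/2) = 0.3333.
P_a = ½K_aγH² = 0.5×0.3333×18.3×3.4² = 35.26 kN/m, acting at H/3 = 1.133 m above the base.
FS_sliding = μW / P_a = 0.61×104.4 / 35.26 = 1.806.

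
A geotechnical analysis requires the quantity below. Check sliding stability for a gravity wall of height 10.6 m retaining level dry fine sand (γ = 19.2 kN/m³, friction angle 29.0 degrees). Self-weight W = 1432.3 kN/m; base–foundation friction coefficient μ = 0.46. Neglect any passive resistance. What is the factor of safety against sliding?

K_a = tan²(45° − 29.0°/2) = 0.3470.
P_a = ½K_aγH² = 0.5×0.3470×19.2×10.6² = 374.3 kN/m, acting at H/3 = 3.533 m above the base.
FS_sliding = μW / P_a = 0.46×1432.3 / 374.3 = 1.760.

1.76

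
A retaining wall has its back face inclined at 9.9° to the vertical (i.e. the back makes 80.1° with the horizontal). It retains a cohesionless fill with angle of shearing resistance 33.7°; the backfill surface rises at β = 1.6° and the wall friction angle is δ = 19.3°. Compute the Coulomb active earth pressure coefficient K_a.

K_a = sin²(α+φ) / [sin²α · sin(α−δ) · (1 + √{sin(φ+δ)sin(φ−β) / (sin(α−δ)sin(α+β))})²].
With α = 80.1°, φ = 33.7°, δ = 19.3°, β = 1.6°: K_a = 0.3416.

0.342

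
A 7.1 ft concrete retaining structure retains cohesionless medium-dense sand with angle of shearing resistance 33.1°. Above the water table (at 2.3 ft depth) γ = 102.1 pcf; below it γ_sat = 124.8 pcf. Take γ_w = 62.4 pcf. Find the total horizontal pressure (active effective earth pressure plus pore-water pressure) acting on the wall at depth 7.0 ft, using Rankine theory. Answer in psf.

K_a = (1 − sin φ)/(1 + sin φ) = 0.2936.
γ' = 124.8 − 62.4 = 62.40 pcf.
Effective vertical stress at 7.0 ft: σ'_v = 102.1×2.3 + 62.40×4.70 = 528.1 psf.
σ'_h = K_a σ'_v = 0.2936 × 528.1 = 155.0 psf; u = γ_w × 4.70 = 293.3 psf.
Total σ_h = 155.0 + 293.3 = 448.3 psf.

448 psf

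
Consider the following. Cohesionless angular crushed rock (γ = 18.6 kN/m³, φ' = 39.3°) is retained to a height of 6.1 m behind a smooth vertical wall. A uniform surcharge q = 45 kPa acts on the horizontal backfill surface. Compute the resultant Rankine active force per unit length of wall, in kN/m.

139 kN/m

K_a = tan²(45° − φ/2) = 0.2245.
Soil triangle: ½ K_a γ H² = 0.5×0.2245×18.6×6.1² = 77.67 kN/m.
Surcharge rectangle: K_a q H = 0.2245×45×6.1 = 61.61 kN/m.
Total = 77.67 + 61.61 = 139.3 kN/m.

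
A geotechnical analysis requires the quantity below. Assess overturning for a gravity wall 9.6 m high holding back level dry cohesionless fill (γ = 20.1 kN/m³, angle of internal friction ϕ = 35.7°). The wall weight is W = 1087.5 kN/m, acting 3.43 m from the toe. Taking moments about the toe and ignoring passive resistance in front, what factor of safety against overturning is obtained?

K_a = tan²(45° − 35.7°/2) = 0.2630.
P_a = ½K_aγH² = 0.5×0.2630×20.1×9.6² = 243.6 kN/m, acting at H/3 = 3.200 m above the base.
Overturning moment M_o = P_a × H/3 = 243.6 × 3.200 = 779.5.
Resisting moment M_r = W × 3.43 = 1087.5 × 3.43 = 3730.
FS_overturning = M_r/M_o = 3730/779.5 = 4.785.

4.79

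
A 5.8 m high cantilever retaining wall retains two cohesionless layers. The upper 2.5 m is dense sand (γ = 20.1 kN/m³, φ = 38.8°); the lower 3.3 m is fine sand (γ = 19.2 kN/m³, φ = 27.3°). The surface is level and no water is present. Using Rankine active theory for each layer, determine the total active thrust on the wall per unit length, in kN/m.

K_a1 = tan²(45°−38.8°/2) = 0.2296; K_a2 = tan²(45°−27.3°/2) = 0.3711.
Layer 1: σ at base = K_a1 γ₁ h₁ = 11.54 kPa; P₁ = ½×11.54×2.5 = 14.42.
Layer 2: σ_v at top = γ₁h₁ = 50.25; σ_h top = K_a2×50.25 = 18.65; σ_h base = K_a2×(50.25+19.2×3.3) = 42.16.
P₂ = ½(18.65+42.16)×3.3 = 100.3. Total P_a = 14.42+100.3 = 114.8 kN/m.

115 kN/m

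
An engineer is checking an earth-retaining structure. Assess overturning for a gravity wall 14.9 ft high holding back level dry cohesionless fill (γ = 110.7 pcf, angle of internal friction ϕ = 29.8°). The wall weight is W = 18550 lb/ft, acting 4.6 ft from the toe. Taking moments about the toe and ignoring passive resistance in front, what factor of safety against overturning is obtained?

K_a = tan²(45° − 29.8°/2) = 0.3360.
P_a = ½K_aγH² = 0.5×0.3360×110.7×14.9² = 4129 lb/ft, acting at H/3 = 4.967 ft above the base.
Overturning moment M_o = P_a × H/3 = 4129 × 4.967 = 20510.
Resisting moment M_r = W × 4.6 = 18550 × 4.6 = 85330.
FS_overturning = M_r/M_o = 85330/20510 = 4.161.

4.16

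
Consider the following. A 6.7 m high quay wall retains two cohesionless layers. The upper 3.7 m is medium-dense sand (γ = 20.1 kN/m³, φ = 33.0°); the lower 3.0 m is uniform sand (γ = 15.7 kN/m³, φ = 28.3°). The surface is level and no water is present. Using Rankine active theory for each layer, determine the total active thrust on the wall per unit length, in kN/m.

K_a1 = tan²(45°−33.0°/2) = 0.2948; K_a2 = tan²(45°−28.3°/2) = 0.3568.
Layer 1: σ at base = K_a1 γ₁ h₁ = 21.92 kPa; P₁ = ½×21.92×3.7 = 40.56.
Layer 2: σ_v at top = γ₁h₁ = 74.37; σ_h top = K_a2×74.37 = 26.53; σ_h base = K_a2×(74.37+15.7×3.0) = 43.34.
P₂ = ½(26.53+43.34)×3.0 = 104.8. Total P_a = 40.56+104.8 = 145.4 kN/m.

145 kN/m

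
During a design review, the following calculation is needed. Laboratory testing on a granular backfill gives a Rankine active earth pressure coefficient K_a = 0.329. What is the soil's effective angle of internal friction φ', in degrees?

30.3°

K_a = tan²(45° − φ/2) ⇒ 45° − φ/2 = arctan(√0.329) = 29.84°.
φ = 2(45° − 29.84°) = 30.32°.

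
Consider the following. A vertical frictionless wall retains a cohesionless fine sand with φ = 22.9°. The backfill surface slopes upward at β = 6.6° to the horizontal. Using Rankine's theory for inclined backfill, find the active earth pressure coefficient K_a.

0.452

K_a = cos β · (cos β − √(cos²β − cos²φ)) / (cos β + √(cos²β − cos²φ)).
cos β = 0.9934, cos φ = 0.9212, √(cos²β − cos²φ) = 0.3718.
K_a = 0.9934 × (0.9934 − 0.3718)/(0.9934 + 0.3718) = 0.4523.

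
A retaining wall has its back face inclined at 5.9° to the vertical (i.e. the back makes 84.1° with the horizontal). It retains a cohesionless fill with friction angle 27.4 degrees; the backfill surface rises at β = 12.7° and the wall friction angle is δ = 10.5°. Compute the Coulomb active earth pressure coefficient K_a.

K_a = sin²(α+φ) / [sin²α · sin(α−δ) · (1 + √{sin(φ+δ)sin(φ−β) / (sin(α−δ)sin(α+β))})²].
With α = 84.1°, φ = 27.4°, δ = 10.5°, β = 12.7°: K_a = 0.4623.

0.462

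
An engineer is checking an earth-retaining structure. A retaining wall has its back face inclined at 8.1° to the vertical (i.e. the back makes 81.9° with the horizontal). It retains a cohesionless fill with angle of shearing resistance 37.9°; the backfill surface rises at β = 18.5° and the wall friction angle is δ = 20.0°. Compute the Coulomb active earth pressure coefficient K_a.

0.354

K_a = sin²(α+φ) / [sin²α · sin(α−δ) · (1 + √{sin(φ+δ)sin(φ−β) / (sin(α−δ)sin(α+β))})²].
With α = 81.9°, φ = 37.9°, δ = 20.0°, β = 18.5°: K_a = 0.3536.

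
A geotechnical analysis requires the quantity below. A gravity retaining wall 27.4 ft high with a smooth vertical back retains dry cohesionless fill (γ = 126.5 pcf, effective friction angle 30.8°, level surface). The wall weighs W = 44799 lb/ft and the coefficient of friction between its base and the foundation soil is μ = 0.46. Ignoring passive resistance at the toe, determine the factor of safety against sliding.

1.34

K_a = tan²(45° − 30.8°/2) = 0.3227.
P_a = ½K_aγH² = 0.5×0.3227×126.5×27.4² = 15320 lb/ft, acting at H/3 = 9.133 ft above the base.
FS_sliding = μW / P_a = 0.46×44799 / 15320 = 1.345.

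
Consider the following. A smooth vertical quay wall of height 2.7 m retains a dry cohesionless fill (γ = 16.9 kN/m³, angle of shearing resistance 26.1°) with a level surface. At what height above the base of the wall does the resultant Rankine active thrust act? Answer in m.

K_a = 0.3889.
The pressure distribution is triangular, so the resultant acts at H/3 above the base = 2.7/3 = 0.9000 m.

0.900 m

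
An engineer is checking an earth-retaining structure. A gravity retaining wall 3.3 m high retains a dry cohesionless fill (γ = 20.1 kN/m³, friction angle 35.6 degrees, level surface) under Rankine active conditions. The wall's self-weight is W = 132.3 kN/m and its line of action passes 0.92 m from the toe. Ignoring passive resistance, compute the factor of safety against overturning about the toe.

K_a = tan²(45° − 35.6°/2) = 0.2641.
P_a = ½K_aγH² = 0.5×0.2641×20.1×3.3² = 28.91 kN/m, acting at H/3 = 1.100 m above the base.
Overturning moment M_o = P_a × H/3 = 28.91 × 1.100 = 31.80.
Resisting moment M_r = W × 0.92 = 132.3 × 0.92 = 121.7.
FS_overturning = M_r/M_o = 121.7/31.80 = 3.828.

3.83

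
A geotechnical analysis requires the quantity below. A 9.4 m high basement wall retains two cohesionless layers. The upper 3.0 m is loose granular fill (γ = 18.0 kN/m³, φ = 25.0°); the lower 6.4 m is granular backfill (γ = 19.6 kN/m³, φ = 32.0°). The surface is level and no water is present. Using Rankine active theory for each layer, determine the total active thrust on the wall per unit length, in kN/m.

K_a1 = tan²(45°−25.0°/2) = 0.4059; K_a2 = tan²(45°−32.0°/2) = 0.3073.
Layer 1: σ at base = K_a1 γ₁ h₁ = 21.92 kPa; P₁ = ½×21.92×3.0 = 32.87.
Layer 2: σ_v at top = γ₁h₁ = 54.00; σ_h top = K_a2×54.00 = 16.59; σ_h base = K_a2×(54.00+19.6×6.4) = 55.13.
P₂ = ½(16.59+55.13)×6.4 = 229.5. Total P_a = 32.87+229.5 = 262.4 kN/m.

262 kN/m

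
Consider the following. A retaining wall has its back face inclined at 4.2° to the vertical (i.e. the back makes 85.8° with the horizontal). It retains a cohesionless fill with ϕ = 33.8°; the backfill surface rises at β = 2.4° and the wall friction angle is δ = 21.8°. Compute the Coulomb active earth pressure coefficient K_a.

K_a = sin²(α+φ) / [sin²α · sin(α−δ) · (1 + √{sin(φ+δ)sin(φ−β) / (sin(α−δ)sin(α+β))})²].
With α = 85.8°, φ = 33.8°, δ = 21.8°, β = 2.4°: K_a = 0.2955.

0.295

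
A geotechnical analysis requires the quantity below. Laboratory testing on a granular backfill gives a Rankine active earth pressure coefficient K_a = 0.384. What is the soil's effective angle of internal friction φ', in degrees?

K_a = tan²(45° − φ/2) ⇒ 45° − φ/2 = arctan(√0.384) = 31.79°.
φ = 2(45° − 31.79°) = 26.43°.

26.4°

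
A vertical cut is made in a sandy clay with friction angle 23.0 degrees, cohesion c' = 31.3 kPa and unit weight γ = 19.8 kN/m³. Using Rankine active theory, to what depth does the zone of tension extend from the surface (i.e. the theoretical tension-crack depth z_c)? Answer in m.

K_a = tan²(45° − 23.0°/2) = 0.4381; √K_a = 0.6619.
The active pressure is zero where K_a γ z = 2c√K_a, so z_c = 2c/(γ√K_a) = 2×31.3/(19.8×0.6619) = 4.777 m.

4.78 m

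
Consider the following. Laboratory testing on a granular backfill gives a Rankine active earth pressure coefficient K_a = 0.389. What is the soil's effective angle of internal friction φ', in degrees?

26.1°

K_a = tan²(45° − φ/2) ⇒ 45° − φ/2 = arctan(√0.389) = 31.95°.
φ = 2(45° − 31.95°) = 26.10°.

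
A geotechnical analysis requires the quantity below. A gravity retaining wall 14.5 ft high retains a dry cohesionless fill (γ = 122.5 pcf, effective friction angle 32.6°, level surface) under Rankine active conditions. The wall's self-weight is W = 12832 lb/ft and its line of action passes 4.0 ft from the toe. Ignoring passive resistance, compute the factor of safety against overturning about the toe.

K_a = tan²(45° − 32.6°/2) = 0.2997.
P_a = ½K_aγH² = 0.5×0.2997×122.5×14.5² = 3860 lb/ft, acting at H/3 = 4.833 ft above the base.
Overturning moment M_o = P_a × H/3 = 3860 × 4.833 = 18660.
Resisting moment M_r = W × 4.0 = 12832 × 4.0 = 51330.
FS_overturning = M_r/M_o = 51330/18660 = 2.751.

2.75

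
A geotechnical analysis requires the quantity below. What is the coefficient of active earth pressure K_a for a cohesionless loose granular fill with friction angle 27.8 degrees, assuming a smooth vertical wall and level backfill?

K_a = tan²(45° − φ/2) = tan²(31.10°) = 0.3639.

0.364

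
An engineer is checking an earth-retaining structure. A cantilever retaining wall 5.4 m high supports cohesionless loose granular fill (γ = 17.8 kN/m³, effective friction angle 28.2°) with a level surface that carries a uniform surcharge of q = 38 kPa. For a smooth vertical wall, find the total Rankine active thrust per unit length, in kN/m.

K_a = tan²(45° − φ/2) = 0.3582.
Soil triangle: ½ K_a γ H² = 0.5×0.3582×17.8×5.4² = 92.96 kN/m.
Surcharge rectangle: K_a q H = 0.3582×38×5.4 = 73.50 kN/m.
Total = 92.96 + 73.50 = 166.5 kN/m.

166 kN/m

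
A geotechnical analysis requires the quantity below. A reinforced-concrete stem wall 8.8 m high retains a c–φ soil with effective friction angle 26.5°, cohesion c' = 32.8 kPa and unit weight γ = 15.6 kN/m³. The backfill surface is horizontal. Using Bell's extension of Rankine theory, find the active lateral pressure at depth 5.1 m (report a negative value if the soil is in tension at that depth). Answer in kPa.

K_a = (1 − sin φ)/(1 + sin φ) = 0.3829.
σ_a = K_a γ z − 2c√K_a = 0.3829×15.6×5.1 − 2×32.8×0.6188 = -10.13 kPa.

-10.1 kPa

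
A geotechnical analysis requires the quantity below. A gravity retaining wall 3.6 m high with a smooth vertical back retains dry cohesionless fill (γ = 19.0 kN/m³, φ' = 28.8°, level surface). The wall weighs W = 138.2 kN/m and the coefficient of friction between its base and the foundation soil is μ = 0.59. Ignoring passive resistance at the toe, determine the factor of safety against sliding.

K_a = tan²(45° − 28.8°/2) = 0.3498.
P_a = ½K_aγH² = 0.5×0.3498×19.0×3.6² = 43.06 kN/m, acting at H/3 = 1.200 m above the base.
FS_sliding = μW / P_a = 0.59×138.2 / 43.06 = 1.894.

1.89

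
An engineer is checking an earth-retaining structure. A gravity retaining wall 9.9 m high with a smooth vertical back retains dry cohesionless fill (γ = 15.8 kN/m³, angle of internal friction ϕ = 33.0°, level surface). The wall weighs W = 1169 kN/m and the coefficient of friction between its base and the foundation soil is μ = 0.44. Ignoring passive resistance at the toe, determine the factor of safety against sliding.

K_a = tan²(45° − 33.0°/2) = 0.2948.
P_a = ½K_aγH² = 0.5×0.2948×15.8×9.9² = 228.3 kN/m, acting at H/3 = 3.300 m above the base.
FS_sliding = μW / P_a = 0.44×1169 / 228.3 = 2.253.

2.25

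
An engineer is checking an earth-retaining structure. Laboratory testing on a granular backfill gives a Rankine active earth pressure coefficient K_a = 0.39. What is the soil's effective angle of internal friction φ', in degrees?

K_a = tan²(45° − φ/2) ⇒ 45° − φ/2 = arctan(√0.39) = 31.98°.
φ = 2(45° − 31.98°) = 26.03°.

26.0°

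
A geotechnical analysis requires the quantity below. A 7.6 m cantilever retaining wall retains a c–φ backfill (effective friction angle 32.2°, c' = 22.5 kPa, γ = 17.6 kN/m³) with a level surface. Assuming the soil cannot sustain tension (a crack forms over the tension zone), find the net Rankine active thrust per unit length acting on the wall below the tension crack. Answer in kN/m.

K_a = 0.3047; √K_a = 0.5520.
Tension-crack depth z_c = 2c/(γ√K_a) = 2×22.5/(17.6×0.5520) = 4.632 m.
σ_a at base = K_a γ H − 2c√K_a = 0.3047×17.6×7.6 − 2×22.5×0.5520 = 15.92 kPa.
P_a = ½ × 15.92 × (H − z_c) = 0.5×15.92×2.968 = 23.63 kN/m.

23.6 kN/m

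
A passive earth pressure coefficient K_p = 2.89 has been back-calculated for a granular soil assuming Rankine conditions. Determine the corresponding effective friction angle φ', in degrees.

29.1°

K_p = (1+sin φ)/(1−sin φ) ⇒ sin φ = (K_p − 1)/(K_p + 1) = 0.4859.
φ = arcsin(0.4859) = 29.07°.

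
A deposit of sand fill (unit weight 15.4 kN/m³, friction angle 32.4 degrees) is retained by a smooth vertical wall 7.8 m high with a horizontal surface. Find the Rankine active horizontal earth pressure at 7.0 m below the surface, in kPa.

K_a = (1 − sin φ)/(1 + sin φ) = 0.3022.
σ_h = K_a γ z = 0.3022 × 15.4 × 7.0 = 32.58 kPa.

32.6 kPa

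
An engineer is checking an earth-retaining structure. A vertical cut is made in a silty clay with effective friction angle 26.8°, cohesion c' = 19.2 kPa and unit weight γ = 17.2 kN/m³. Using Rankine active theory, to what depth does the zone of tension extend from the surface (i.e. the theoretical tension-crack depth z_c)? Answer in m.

3.63 m

K_a = tan²(45° − 26.8°/2) = 0.3785; √K_a = 0.6152.
The active pressure is zero where K_a γ z = 2c√K_a, so z_c = 2c/(γ√K_a) = 2×19.2/(17.2×0.6152) = 3.629 m.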